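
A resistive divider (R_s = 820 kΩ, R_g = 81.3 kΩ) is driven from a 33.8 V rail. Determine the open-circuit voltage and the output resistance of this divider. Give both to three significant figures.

V_th is the open-circuit tap voltage: 33.8 × 81.3/(820 + 81.3) = 3.05 V.
With the supply zeroed, R_s and R_g appear in parallel from the tap: R_th = R_s‖R_g = (820 × 81.3)/901.3 = 74.0 kΩ.

V_th = 3.05 V, R_th = 74.0 kΩ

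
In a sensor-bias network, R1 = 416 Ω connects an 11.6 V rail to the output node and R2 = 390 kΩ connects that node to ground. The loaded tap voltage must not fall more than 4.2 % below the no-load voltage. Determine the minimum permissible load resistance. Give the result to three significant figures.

R_L(min) ≈ 9.48 kΩ

Output resistance R_th = R1‖R2 = (416 × 390000)/390400 = 415.6 Ω.
The fractional drop is R_th/(R_th + R_L); requiring this ≤ 0.0420 gives R_L ≥ R_th(1/0.0420 − 1) = 415.6 × 22.81 = 9.48 kΩ.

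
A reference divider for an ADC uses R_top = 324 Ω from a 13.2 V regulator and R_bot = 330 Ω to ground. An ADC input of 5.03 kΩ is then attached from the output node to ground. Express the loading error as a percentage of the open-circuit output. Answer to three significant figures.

3.15 %

The divider's output (Thévenin) resistance is R_top‖R_bot = 163.5 Ω.
Fractional drop under load = R_th/(R_th + R_L) = 163.5 / (163.5 + 5030) = 0.03148.
So the output falls by 3.15 %.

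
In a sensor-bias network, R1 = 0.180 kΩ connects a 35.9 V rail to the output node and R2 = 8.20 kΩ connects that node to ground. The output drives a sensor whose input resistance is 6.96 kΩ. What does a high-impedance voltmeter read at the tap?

V_out ≈ 34.3 V

The load sits in parallel with R2: R2‖R_L = (8200 × 6960) / (8200 + 6960) = 3765 Ω.
V_out = 35.9 × 3765 / (180 + 3765) = 35.9 × 3765/3945 = 34.3 V.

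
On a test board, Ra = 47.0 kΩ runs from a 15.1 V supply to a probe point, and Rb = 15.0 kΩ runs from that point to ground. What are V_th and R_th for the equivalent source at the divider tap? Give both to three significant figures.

V_th is the open-circuit tap voltage: 15.1 × 15.0/(47.0 + 15.0) = 3.65 V.
With the supply zeroed, Ra and Rb appear in parallel from the tap: R_th = Ra‖Rb = (47.0 × 15.0)/62.00 = 11.4 kΩ.

V_th = 3.65 V, R_th = 11.4 kΩ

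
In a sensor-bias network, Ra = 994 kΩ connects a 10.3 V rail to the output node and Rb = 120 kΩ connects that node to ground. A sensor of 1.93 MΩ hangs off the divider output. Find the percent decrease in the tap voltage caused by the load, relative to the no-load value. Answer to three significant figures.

The divider's output (Thévenin) resistance is Ra‖Rb = 107.1 kΩ.
Fractional drop under load = R_th/(R_th + R_L) = 107.1 / (107.1 + 1930) = 0.05256.
So the output falls by 5.26 %.

5.26 %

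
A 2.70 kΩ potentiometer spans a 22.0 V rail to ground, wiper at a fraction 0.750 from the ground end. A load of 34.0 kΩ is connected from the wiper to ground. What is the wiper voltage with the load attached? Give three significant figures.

V ≈ 16.3 V

The wiper splits the pot into (1−α)R = 675.0 Ω above and αR = 2025 Ω below.
Lower section ‖ load = 1911 Ω.
V_wiper = 22.0 × 1911/(675.0 + 1911) = 16.3 V.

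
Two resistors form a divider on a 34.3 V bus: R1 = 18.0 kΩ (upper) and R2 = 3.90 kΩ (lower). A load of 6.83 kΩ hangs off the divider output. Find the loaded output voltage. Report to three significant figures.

V_out ≈ 4.16 V

The load sits in parallel with R2: R2‖R_L = (3.90 × 6.83) / (3.90 + 6.83) = 2.482 kΩ.
V_out = 34.3 × 2.482 / (18.0 + 2.482) = 34.3 × 2.482/20.48 = 4.16 V.
(Unloaded it would have been 6.11 V.)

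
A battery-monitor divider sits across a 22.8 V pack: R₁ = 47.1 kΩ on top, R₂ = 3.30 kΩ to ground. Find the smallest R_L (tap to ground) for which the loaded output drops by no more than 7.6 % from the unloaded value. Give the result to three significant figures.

R_L(min) ≈ 37.5 kΩ

Output resistance R_th = R₁‖R₂ = (47.1 × 3.30)/50.40 = 3.084 kΩ.
The fractional drop is R_th/(R_th + R_L); requiring this ≤ 0.0760 gives R_L ≥ R_th(1/0.0760 − 1) = 3.084 × 12.16 = 37.5 kΩ.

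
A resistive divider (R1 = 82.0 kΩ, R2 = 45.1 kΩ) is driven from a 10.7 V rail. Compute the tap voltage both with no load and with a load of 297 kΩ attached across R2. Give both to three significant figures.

Open-circuit: V = 10.7 × 45.1/(82.0 + 45.1) = 3.80 V.
With the load, R2 becomes R2‖R_L = 39.15 kΩ, so V = 10.7 × 39.15/121.2 = 3.46 V.

Unloaded: 3.80 V; loaded: 3.46 V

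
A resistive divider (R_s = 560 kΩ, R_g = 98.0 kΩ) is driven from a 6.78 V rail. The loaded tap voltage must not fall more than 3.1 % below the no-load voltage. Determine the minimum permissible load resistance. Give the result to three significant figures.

Output resistance R_th = R_s‖R_g = (560 × 98.0)/658.0 = 83.40 kΩ.
The fractional drop is R_th/(R_th + R_L); requiring this ≤ 0.0310 gives R_L ≥ R_th(1/0.0310 − 1) = 83.40 × 31.26 = 2.61 MΩ.

R_L(min) ≈ 2.61 MΩ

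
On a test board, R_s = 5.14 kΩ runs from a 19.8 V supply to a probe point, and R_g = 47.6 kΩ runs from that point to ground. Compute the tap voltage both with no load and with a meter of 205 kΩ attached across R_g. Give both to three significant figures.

Open-circuit: V = 19.8 × 47.6/(5.14 + 47.6) = 17.9 V.
With the load, R_g becomes R_g‖R_L = 38.63 kΩ, so V = 19.8 × 38.63/43.77 = 17.5 V.

Unloaded: 17.9 V; loaded: 17.5 V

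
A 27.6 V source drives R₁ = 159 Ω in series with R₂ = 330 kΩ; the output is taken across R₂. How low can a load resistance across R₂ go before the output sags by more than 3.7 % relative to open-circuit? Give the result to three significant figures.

Output resistance R_th = R₁‖R₂ = (159 × 330000)/330200 = 158.9 Ω.
The fractional drop is R_th/(R_th + R_L); requiring this ≤ 0.0370 gives R_L ≥ R_th(1/0.0370 − 1) = 158.9 × 26.03 = 4.14 kΩ.

R_L(min) ≈ 4.14 kΩ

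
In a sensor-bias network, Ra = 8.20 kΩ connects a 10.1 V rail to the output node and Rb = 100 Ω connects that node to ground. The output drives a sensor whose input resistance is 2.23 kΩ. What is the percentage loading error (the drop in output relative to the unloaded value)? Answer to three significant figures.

The divider's output (Thévenin) resistance is Ra‖Rb = 98.80 Ω.
Fractional drop under load = R_th/(R_th + R_L) = 98.80 / (98.80 + 2230) = 0.04242.
So the output falls by 4.24 %.

4.24 %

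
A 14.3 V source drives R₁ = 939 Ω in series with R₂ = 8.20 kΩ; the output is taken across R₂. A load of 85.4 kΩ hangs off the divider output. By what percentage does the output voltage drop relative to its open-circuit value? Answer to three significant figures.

The divider's output (Thévenin) resistance is R₁‖R₂ = 842.5 Ω.
Fractional drop under load = R_th/(R_th + R_L) = 842.5 / (842.5 + 85400) = 0.009769.
So the output falls by 0.977 %.

0.977 %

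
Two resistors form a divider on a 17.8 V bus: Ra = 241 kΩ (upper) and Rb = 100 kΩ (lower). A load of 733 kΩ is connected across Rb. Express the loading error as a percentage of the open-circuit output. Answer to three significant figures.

Unloaded V = 17.8 × 100/341.0 = 5.2199 V.
Loaded: Rb‖R_L = 88.00 kΩ, giving V = 17.8 × 88.00/329.0 = 4.7609 V.
Drop = (5.2199 − 4.7609) / 5.2199 = 8.79 %.

8.79 %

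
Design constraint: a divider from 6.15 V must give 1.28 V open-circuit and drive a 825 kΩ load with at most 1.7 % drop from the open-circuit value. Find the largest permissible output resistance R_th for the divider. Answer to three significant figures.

R_th ≤ 14.3 kΩ

Loading drop = R_th/(R_th + R_L) ≤ 0.0170, so R_th ≤ R_L · ε/(1−ε) = 825 kΩ × 0.0170/0.9830 = 14.3 kΩ.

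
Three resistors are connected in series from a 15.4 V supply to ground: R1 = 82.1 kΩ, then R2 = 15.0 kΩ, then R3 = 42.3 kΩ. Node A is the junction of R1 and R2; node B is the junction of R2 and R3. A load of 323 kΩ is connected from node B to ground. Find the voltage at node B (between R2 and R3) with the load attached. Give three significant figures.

At node B, R3 is in parallel with the load: R3‖R_L = 37.40 kΩ.
Below node A the resistance is R2 + (R3‖R_L) = 52.40 kΩ, so V_A = 15.4 × 52.40/134.5 = 6.000 V.
Then V_B = V_A × (R3‖R_L)/(R2 + R3‖R_L) = 6.000 × 37.40/52.40 = 4.28 V.

V ≈ 4.28 V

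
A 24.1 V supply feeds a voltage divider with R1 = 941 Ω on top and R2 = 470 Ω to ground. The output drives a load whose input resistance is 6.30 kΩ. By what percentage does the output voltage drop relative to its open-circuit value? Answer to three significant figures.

4.74 %

The divider's output (Thévenin) resistance is R1‖R2 = 313.4 Ω.
Fractional drop under load = R_th/(R_th + R_L) = 313.4 / (313.4 + 6300) = 0.04740.
So the output falls by 4.74 %.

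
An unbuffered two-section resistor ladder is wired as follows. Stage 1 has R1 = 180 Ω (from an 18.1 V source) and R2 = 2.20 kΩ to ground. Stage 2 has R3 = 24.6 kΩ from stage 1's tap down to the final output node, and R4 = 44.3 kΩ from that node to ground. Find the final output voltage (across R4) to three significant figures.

Stage 2 presents R3+R4 = 68900 Ω as a load on stage 1's tap.
Stage 1's lower leg becomes R2‖(R3+R4) = 2132 Ω, so V_mid = 18.1 × 2132/2312 = 16.69 V.
Stage 2 is itself unloaded: V_out = V_mid × R4/(R3+R4) = 16.69 × 44300/68900 = 10.7 V.

V_out ≈ 10.7 V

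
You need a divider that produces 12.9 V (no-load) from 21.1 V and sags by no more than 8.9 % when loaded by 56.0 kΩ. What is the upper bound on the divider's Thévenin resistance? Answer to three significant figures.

Loading drop = R_th/(R_th + R_L) ≤ 0.0890, so R_th ≤ R_L · ε/(1−ε) = 56.0 kΩ × 0.0890/0.9110 = 5.47 kΩ.
(Any R1, R2 with R2/(R1+R2) = 0.611 and R1‖R2 ≤ 5.47 kΩ will meet the spec.)

R_th ≤ 5.47 kΩ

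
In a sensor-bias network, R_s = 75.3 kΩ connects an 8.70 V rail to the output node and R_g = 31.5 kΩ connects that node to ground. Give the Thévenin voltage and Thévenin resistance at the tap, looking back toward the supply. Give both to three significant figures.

V_th is the open-circuit tap voltage: 8.70 × 31.5/(75.3 + 31.5) = 2.57 V.
With the supply zeroed, R_s and R_g appear in parallel from the tap: R_th = R_s‖R_g = (75.3 × 31.5)/106.8 = 22.2 kΩ.

V_th = 2.57 V, R_th = 22.2 kΩ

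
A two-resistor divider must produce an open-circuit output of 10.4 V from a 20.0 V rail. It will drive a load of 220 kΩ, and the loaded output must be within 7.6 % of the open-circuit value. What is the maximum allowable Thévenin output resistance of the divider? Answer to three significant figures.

Loading drop = R_th/(R_th + R_L) ≤ 0.0760, so R_th ≤ R_L · ε/(1−ε) = 220 kΩ × 0.0760/0.9240 = 18.1 kΩ.
(Any R1, R2 with R2/(R1+R2) = 0.520 and R1‖R2 ≤ 18.1 kΩ will meet the spec.)

R_th ≤ 18.1 kΩ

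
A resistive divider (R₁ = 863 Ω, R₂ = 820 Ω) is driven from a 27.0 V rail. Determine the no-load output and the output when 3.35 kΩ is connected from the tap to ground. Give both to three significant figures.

Open-circuit: V = 27.0 × 820/(863 + 820) = 13.2 V.
With the load, R₂ becomes R₂‖R_L = 658.8 Ω, so V = 27.0 × 658.8/1522 = 11.7 V.

Unloaded: 13.2 V; loaded: 11.7 V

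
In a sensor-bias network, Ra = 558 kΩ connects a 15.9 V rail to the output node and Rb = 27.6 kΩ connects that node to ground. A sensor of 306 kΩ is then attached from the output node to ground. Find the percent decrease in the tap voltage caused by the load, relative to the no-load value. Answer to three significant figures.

The divider's output (Thévenin) resistance is Ra‖Rb = 26.30 kΩ.
Fractional drop under load = R_th/(R_th + R_L) = 26.30 / (26.30 + 306) = 0.07914.
So the output falls by 7.91 %.

7.91 %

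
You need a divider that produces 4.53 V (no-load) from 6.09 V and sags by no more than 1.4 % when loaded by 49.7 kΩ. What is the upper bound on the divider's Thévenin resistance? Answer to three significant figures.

Loading drop = R_th/(R_th + R_L) ≤ 0.0140, so R_th ≤ R_L · ε/(1−ε) = 49.7 kΩ × 0.0140/0.9860 = 706 Ω.

R_th ≤ 706 Ω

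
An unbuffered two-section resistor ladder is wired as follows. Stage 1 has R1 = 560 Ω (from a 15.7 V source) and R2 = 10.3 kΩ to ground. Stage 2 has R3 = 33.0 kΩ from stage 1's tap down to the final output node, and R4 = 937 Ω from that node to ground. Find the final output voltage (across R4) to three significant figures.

Stage 2 presents R3+R4 = 33940 Ω as a load on stage 1's tap.
Stage 1's lower leg becomes R2‖(R3+R4) = 7902 Ω, so V_mid = 15.7 × 7902/8462 = 14.66 V.
Stage 2 is itself unloaded: V_out = V_mid × R4/(R3+R4) = 14.66 × 937/33940 = 0.405 V.

V_out ≈ 0.405 V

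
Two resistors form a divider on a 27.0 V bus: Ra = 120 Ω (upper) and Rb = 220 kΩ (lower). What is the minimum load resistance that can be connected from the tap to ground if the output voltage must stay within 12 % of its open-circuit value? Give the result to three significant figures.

Output resistance R_th = Ra‖Rb = (120 × 220000)/220100 = 119.9 Ω.
The fractional drop is R_th/(R_th + R_L); requiring this ≤ 0.120 gives R_L ≥ R_th(1/0.120 − 1) = 119.9 × 7.333 = 880 Ω.

R_L(min) ≈ 880 Ω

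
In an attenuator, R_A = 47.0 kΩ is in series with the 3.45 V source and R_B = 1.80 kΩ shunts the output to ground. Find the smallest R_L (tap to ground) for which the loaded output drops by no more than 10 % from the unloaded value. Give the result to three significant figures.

R_L(min) ≈ 15.6 kΩ

Output resistance R_th = R_A‖R_B = (47.0 × 1.80)/48.80 = 1.734 kΩ.
The fractional drop is R_th/(R_th + R_L); requiring this ≤ 0.100 gives R_L ≥ R_th(1/0.100 − 1) = 1.734 × 9.000 = 15.6 kΩ.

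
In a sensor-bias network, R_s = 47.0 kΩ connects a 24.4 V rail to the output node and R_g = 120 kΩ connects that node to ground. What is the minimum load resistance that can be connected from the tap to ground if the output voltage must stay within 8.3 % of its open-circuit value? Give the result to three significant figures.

R_L(min) ≈ 373 kΩ

Output resistance R_th = R_s‖R_g = (47.0 × 120)/167.0 = 33.77 kΩ.
The fractional drop is R_th/(R_th + R_L); requiring this ≤ 0.0830 gives R_L ≥ R_th(1/0.0830 − 1) = 33.77 × 11.05 = 373 kΩ.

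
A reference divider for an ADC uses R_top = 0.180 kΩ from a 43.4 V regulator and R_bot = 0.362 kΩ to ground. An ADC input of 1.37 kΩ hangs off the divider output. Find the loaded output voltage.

V_out ≈ 26.6 V

The load sits in parallel with R_bot: R_bot‖R_L = (362 × 1370) / (362 + 1370) = 286.3 Ω.
V_out = 43.4 × 286.3 / (180 + 286.3) = 43.4 × 286.3/466.3 = 26.6 V.
(Unloaded it would have been 29.0 V.)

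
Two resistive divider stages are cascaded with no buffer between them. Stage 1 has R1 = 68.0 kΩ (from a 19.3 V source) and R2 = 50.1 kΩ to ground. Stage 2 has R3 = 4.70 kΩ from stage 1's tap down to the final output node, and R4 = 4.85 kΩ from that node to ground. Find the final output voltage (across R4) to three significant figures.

Stage 2 presents R3+R4 = 9.550 kΩ as a load on stage 1's tap.
Stage 1's lower leg becomes R2‖(R3+R4) = 8.021 kΩ, so V_mid = 19.3 × 8.021/76.02 = 2.036 V.
Stage 2 is itself unloaded: V_out = V_mid × R4/(R3+R4) = 2.036 × 4.85/9.550 = 1.03 V.

V_out ≈ 1.03 V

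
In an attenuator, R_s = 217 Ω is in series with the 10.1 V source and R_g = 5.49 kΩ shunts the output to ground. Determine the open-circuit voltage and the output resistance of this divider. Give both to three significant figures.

V_th = 9.72 V, R_th = 209 Ω

V_th is the open-circuit tap voltage: 10.1 × 5490/(217 + 5490) = 9.72 V.
With the supply zeroed, R_s and R_g appear in parallel from the tap: R_th = R_s‖R_g = (217 × 5490)/5707 = 209 Ω.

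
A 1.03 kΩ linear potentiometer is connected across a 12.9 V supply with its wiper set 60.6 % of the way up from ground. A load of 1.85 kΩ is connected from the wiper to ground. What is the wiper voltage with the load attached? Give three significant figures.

The wiper splits the pot into (1−α)R = 405.8 Ω above and αR = 624.2 Ω below.
Lower section ‖ load = 466.7 Ω.
V_wiper = 12.9 × 466.7/(405.8 + 466.7) = 6.90 V.

V ≈ 6.90 V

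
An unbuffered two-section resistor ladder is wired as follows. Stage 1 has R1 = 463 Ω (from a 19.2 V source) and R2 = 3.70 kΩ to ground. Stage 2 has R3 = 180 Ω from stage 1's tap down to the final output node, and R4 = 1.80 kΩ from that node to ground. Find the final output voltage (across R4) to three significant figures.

V_out ≈ 12.8 V

Stage 2 presents R3+R4 = 1980 Ω as a load on stage 1's tap.
Stage 1's lower leg becomes R2‖(R3+R4) = 1290 Ω, so V_mid = 19.2 × 1290/1753 = 14.13 V.
Stage 2 is itself unloaded: V_out = V_mid × R4/(R3+R4) = 14.13 × 1800/1980 = 12.8 V.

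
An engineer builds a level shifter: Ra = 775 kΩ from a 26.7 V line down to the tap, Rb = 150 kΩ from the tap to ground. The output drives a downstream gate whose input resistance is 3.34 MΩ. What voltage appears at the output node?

The load sits in parallel with Rb: Rb‖R_L = (150 × 3340) / (150 + 3340) = 143.6 kΩ.
V_out = 26.7 × 143.6 / (775 + 143.6) = 26.7 × 143.6/918.6 = 4.17 V.
(Unloaded it would have been 4.33 V.)

V_out ≈ 4.17 V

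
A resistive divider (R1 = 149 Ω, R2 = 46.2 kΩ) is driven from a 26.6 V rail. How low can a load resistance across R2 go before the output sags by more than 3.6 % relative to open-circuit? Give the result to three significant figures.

Output resistance R_th = R1‖R2 = (149 × 46200)/46350 = 148.5 Ω.
The fractional drop is R_th/(R_th + R_L); requiring this ≤ 0.0360 gives R_L ≥ R_th(1/0.0360 − 1) = 148.5 × 26.78 = 3.98 kΩ.

R_L(min) ≈ 3.98 kΩ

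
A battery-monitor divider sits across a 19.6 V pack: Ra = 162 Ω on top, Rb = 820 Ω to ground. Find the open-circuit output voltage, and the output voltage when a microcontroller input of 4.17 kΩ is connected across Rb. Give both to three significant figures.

Open-circuit: V = 19.6 × 820/(162 + 820) = 16.4 V.
With the load, Rb becomes Rb‖R_L = 685.3 Ω, so V = 19.6 × 685.3/847.3 = 15.9 V.

Unloaded: 16.4 V; loaded: 15.9 V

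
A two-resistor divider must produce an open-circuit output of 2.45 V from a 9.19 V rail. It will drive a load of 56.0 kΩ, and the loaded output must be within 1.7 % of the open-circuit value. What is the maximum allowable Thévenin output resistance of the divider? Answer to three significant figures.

Loading drop = R_th/(R_th + R_L) ≤ 0.0170, so R_th ≤ R_L · ε/(1−ε) = 56.0 kΩ × 0.0170/0.9830 = 968 Ω.

R_th ≤ 968 Ω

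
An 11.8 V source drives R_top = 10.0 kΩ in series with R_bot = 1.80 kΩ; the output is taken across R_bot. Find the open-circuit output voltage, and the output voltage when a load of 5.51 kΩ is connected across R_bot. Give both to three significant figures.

Unloaded: 1.80 V; loaded: 1.41 V

Open-circuit: V = 11.8 × 1.80/(10.0 + 1.80) = 1.80 V.
With the load, R_bot becomes R_bot‖R_L = 1.357 kΩ, so V = 11.8 × 1.357/11.36 = 1.41 V.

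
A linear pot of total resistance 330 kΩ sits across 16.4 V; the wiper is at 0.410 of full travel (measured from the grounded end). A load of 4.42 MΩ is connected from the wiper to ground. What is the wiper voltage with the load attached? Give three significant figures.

V ≈ 6.60 V

The wiper splits the pot into (1−α)R = 194.7 kΩ above and αR = 135.3 kΩ below.
Lower section ‖ load = 131.3 kΩ.
V_wiper = 16.4 × 131.3/(194.7 + 131.3) = 6.60 V.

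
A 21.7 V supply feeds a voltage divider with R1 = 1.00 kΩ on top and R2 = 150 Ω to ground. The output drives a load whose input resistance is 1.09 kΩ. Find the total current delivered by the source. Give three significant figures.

I ≈ 19.2 mA

R2‖R_L = 131.9 Ω, so the source sees R1 + R2‖R_L = 1132 Ω.
I = 21.7 V / 1132 Ω = 19.2 mA.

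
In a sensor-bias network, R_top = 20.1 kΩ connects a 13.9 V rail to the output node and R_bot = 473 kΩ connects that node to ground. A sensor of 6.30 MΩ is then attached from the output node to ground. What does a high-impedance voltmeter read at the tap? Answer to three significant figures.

The load sits in parallel with R_bot: R_bot‖R_L = (473 × 6300) / (473 + 6300) = 440.0 kΩ.
V_out = 13.9 × 440.0 / (20.1 + 440.0) = 13.9 × 440.0/460.1 = 13.3 V.

V_out ≈ 13.3 V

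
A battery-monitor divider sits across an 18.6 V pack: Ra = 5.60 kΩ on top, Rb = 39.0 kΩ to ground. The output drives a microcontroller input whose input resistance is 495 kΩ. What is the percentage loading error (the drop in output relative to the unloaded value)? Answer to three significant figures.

The divider's output (Thévenin) resistance is Ra‖Rb = 4.897 kΩ.
Fractional drop under load = R_th/(R_th + R_L) = 4.897 / (4.897 + 495) = 0.009796.
So the output falls by 0.980 %.

0.980 %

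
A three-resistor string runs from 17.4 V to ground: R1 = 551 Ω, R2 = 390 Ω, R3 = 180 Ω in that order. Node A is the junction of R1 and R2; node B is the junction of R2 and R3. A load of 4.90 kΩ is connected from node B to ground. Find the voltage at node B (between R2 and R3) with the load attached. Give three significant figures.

V ≈ 2.71 V

At node B, R3 is in parallel with the load: R3‖R_L = 173.6 Ω.
Below node A the resistance is R2 + (R3‖R_L) = 563.6 Ω, so V_A = 17.4 × 563.6/1115 = 8.799 V.
Then V_B = V_A × (R3‖R_L)/(R2 + R3‖R_L) = 8.799 × 173.6/563.6 = 2.71 V.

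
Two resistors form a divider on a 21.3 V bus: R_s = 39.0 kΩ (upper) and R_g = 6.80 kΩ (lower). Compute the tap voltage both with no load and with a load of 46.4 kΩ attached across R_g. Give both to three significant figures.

Open-circuit: V = 21.3 × 6.80/(39.0 + 6.80) = 3.16 V.
With the load, R_g becomes R_g‖R_L = 5.931 kΩ, so V = 21.3 × 5.931/44.93 = 2.81 V.

Unloaded: 3.16 V; loaded: 2.81 V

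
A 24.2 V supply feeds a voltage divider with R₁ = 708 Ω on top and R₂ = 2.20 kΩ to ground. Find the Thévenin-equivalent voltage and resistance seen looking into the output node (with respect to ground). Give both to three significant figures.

V_th is the open-circuit tap voltage: 24.2 × 2200/(708 + 2200) = 18.3 V.
With the supply zeroed, R₁ and R₂ appear in parallel from the tap: R_th = R₁‖R₂ = (708 × 2200)/2908 = 536 Ω.

V_th = 18.3 V, R_th = 536 Ω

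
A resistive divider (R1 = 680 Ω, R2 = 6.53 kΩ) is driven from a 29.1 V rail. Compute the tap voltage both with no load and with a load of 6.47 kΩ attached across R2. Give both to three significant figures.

Unloaded: 26.4 V; loaded: 24.1 V

Open-circuit: V = 29.1 × 6530/(680 + 6530) = 26.4 V.
With the load, R2 becomes R2‖R_L = 3250 Ω, so V = 29.1 × 3250/3930 = 24.1 V.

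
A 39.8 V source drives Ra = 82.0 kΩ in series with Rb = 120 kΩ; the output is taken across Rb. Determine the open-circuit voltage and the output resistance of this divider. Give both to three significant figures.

V_th = 23.6 V, R_th = 48.7 kΩ

V_th is the open-circuit tap voltage: 39.8 × 120/(82.0 + 120) = 23.6 V.
With the supply zeroed, Ra and Rb appear in parallel from the tap: R_th = Ra‖Rb = (82.0 × 120)/202.0 = 48.7 kΩ.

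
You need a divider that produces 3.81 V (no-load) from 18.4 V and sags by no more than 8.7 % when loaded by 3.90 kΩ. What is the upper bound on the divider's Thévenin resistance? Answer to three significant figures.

R_th ≤ 372 Ω

Loading drop = R_th/(R_th + R_L) ≤ 0.0870, so R_th ≤ R_L · ε/(1−ε) = 3.90 kΩ × 0.0870/0.9130 = 372 Ω.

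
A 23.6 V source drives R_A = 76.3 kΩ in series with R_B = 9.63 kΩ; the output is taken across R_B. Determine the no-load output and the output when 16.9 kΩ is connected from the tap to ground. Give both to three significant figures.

Unloaded: 2.64 V; loaded: 1.76 V

Open-circuit: V = 23.6 × 9.63/(76.3 + 9.63) = 2.64 V.
With the load, R_B becomes R_B‖R_L = 6.134 kΩ, so V = 23.6 × 6.134/82.43 = 1.76 V.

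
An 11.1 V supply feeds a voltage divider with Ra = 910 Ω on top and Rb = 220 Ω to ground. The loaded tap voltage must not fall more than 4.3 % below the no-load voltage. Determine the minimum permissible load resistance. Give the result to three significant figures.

Output resistance R_th = Ra‖Rb = (910 × 220)/1130 = 177.2 Ω.
The fractional drop is R_th/(R_th + R_L); requiring this ≤ 0.0430 gives R_L ≥ R_th(1/0.0430 − 1) = 177.2 × 22.26 = 3.94 kΩ.

R_L(min) ≈ 3.94 kΩ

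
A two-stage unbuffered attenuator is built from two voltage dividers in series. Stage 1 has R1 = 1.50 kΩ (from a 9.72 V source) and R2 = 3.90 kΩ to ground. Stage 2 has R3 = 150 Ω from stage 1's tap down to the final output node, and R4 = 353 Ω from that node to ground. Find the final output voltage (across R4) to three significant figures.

V_out ≈ 1.56 V

Stage 2 presents R3+R4 = 503.0 Ω as a load on stage 1's tap.
Stage 1's lower leg becomes R2‖(R3+R4) = 445.5 Ω, so V_mid = 9.72 × 445.5/1946 = 2.226 V.
Stage 2 is itself unloaded: V_out = V_mid × R4/(R3+R4) = 2.226 × 353/503.0 = 1.56 V.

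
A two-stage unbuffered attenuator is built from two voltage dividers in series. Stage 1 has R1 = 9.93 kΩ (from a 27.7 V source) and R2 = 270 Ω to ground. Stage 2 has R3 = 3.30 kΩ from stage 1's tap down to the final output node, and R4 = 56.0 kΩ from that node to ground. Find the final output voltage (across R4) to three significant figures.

V_out ≈ 0.689 V

Stage 2 presents R3+R4 = 59300 Ω as a load on stage 1's tap.
Stage 1's lower leg becomes R2‖(R3+R4) = 268.8 Ω, so V_mid = 27.7 × 268.8/10200 = 0.7300 V.
Stage 2 is itself unloaded: V_out = V_mid × R4/(R3+R4) = 0.7300 × 56000/59300 = 0.689 V.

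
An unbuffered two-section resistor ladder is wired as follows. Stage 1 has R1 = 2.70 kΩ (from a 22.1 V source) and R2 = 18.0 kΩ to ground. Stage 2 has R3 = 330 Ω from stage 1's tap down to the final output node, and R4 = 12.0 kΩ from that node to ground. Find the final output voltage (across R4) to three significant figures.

V_out ≈ 15.7 V

Stage 2 presents R3+R4 = 12330 Ω as a load on stage 1's tap.
Stage 1's lower leg becomes R2‖(R3+R4) = 7318 Ω, so V_mid = 22.1 × 7318/10020 = 16.14 V.
Stage 2 is itself unloaded: V_out = V_mid × R4/(R3+R4) = 16.14 × 12000/12330 = 15.7 V.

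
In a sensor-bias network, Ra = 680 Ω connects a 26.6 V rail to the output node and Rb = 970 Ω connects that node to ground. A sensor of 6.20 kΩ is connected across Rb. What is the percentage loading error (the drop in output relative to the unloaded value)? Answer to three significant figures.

6.06 %

The divider's output (Thévenin) resistance is Ra‖Rb = 399.8 Ω.
Fractional drop under load = R_th/(R_th + R_L) = 399.8 / (399.8 + 6200) = 0.06057.
So the output falls by 6.06 %.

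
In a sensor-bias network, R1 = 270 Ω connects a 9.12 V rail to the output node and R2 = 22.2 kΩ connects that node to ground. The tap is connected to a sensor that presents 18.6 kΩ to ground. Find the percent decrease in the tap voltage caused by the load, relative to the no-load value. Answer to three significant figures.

1.41 %

The divider's output (Thévenin) resistance is R1‖R2 = 266.8 Ω.
Fractional drop under load = R_th/(R_th + R_L) = 266.8 / (266.8 + 18600) = 0.01414.
So the output falls by 1.41 %.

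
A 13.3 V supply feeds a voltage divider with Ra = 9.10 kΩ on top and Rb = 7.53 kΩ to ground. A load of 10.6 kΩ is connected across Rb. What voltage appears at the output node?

The load sits in parallel with Rb: Rb‖R_L = (7.53 × 10.6) / (7.53 + 10.6) = 4.403 kΩ.
V_out = 13.3 × 4.403 / (9.10 + 4.403) = 13.3 × 4.403/13.50 = 4.34 V.

V_out ≈ 4.34 V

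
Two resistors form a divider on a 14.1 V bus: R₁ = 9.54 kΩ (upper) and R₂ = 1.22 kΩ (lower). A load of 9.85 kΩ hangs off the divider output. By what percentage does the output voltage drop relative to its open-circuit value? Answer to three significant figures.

9.89 %

Unloaded V = 14.1 × 1.22/10.76 = 1.5987 V.
Loaded: R₂‖R_L = 1.086 kΩ, giving V = 14.1 × 1.086/10.63 = 1.4405 V.
Drop = (1.5987 − 1.4405) / 1.5987 = 9.89 %.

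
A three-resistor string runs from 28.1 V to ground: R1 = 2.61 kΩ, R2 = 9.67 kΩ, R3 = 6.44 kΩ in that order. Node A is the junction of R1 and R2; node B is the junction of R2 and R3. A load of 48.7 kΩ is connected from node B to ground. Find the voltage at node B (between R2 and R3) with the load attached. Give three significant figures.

V ≈ 8.90 V

At node B, R3 is in parallel with the load: R3‖R_L = 5.688 kΩ.
Below node A the resistance is R2 + (R3‖R_L) = 15.36 kΩ, so V_A = 28.1 × 15.36/17.97 = 24.02 V.
Then V_B = V_A × (R3‖R_L)/(R2 + R3‖R_L) = 24.02 × 5.688/15.36 = 8.90 V.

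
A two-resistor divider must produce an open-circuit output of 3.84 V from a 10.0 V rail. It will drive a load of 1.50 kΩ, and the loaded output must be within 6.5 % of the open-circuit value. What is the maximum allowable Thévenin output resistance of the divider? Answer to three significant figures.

Loading drop = R_th/(R_th + R_L) ≤ 0.0650, so R_th ≤ R_L · ε/(1−ε) = 1.50 kΩ × 0.0650/0.9350 = 104 Ω.
(Any R1, R2 with R2/(R1+R2) = 0.384 and R1‖R2 ≤ 104 Ω will meet the spec.)

R_th ≤ 104 Ω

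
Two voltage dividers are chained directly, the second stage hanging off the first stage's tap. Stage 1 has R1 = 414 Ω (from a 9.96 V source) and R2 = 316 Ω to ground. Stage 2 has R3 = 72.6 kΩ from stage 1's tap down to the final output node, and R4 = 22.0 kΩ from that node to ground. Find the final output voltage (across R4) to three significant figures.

V_out ≈ 1.00 V

Stage 2 presents R3+R4 = 94600 Ω as a load on stage 1's tap.
Stage 1's lower leg becomes R2‖(R3+R4) = 314.9 Ω, so V_mid = 9.96 × 314.9/728.9 = 4.303 V.
Stage 2 is itself unloaded: V_out = V_mid × R4/(R3+R4) = 4.303 × 22000/94600 = 1.00 V.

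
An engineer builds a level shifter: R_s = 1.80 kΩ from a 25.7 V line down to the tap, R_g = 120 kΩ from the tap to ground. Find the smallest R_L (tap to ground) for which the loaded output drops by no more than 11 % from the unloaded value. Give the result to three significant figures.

Output resistance R_th = R_s‖R_g = (1.80 × 120)/121.8 = 1.773 kΩ.
The fractional drop is R_th/(R_th + R_L); requiring this ≤ 0.110 gives R_L ≥ R_th(1/0.110 − 1) = 1.773 × 8.091 = 14.3 kΩ.

R_L(min) ≈ 14.3 kΩ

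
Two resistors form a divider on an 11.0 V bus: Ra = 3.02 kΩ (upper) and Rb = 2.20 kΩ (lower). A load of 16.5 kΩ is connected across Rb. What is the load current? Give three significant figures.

Rb‖R_L = 1.941 kΩ; V_out = 11.0 × 1.941/4.961 = 4.304 V.
I_L = V_out / R_L = 4.304 / 16.5 kΩ = 0.261 mA.

I_L ≈ 0.261 mA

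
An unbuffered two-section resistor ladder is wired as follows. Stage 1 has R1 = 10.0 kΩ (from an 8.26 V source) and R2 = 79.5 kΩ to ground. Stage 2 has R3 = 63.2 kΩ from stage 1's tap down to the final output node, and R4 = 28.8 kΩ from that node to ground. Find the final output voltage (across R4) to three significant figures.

Stage 2 presents R3+R4 = 92.00 kΩ as a load on stage 1's tap.
Stage 1's lower leg becomes R2‖(R3+R4) = 42.65 kΩ, so V_mid = 8.26 × 42.65/52.65 = 6.691 V.
Stage 2 is itself unloaded: V_out = V_mid × R4/(R3+R4) = 6.691 × 28.8/92.00 = 2.09 V.

V_out ≈ 2.09 V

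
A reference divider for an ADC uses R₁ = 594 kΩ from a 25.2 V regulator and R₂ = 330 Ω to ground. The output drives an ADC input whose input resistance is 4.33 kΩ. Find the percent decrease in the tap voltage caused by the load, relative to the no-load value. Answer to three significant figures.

The divider's output (Thévenin) resistance is R₁‖R₂ = 329.8 Ω.
Fractional drop under load = R_th/(R_th + R_L) = 329.8 / (329.8 + 4330) = 0.07078.
So the output falls by 7.08 %.

7.08 %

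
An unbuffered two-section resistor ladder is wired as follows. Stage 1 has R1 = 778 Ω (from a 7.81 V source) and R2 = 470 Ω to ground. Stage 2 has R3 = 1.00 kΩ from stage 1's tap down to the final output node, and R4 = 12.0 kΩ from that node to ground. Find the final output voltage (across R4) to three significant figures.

V_out ≈ 2.66 V

Stage 2 presents R3+R4 = 13000 Ω as a load on stage 1's tap.
Stage 1's lower leg becomes R2‖(R3+R4) = 453.6 Ω, so V_mid = 7.81 × 453.6/1232 = 2.876 V.
Stage 2 is itself unloaded: V_out = V_mid × R4/(R3+R4) = 2.876 × 12000/13000 = 2.66 V.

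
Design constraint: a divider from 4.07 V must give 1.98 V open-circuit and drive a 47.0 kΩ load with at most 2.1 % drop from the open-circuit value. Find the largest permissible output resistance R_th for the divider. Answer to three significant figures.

Loading drop = R_th/(R_th + R_L) ≤ 0.0210, so R_th ≤ R_L · ε/(1−ε) = 47.0 kΩ × 0.0210/0.9790 = 1.01 kΩ.
(Any R1, R2 with R2/(R1+R2) = 0.486 and R1‖R2 ≤ 1.01 kΩ will meet the spec.)

R_th ≤ 1.01 kΩ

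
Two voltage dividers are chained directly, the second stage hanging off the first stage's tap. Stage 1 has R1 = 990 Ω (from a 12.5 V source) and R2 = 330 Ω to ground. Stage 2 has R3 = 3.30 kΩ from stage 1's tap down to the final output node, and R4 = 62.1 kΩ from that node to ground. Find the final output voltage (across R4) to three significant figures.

Stage 2 presents R3+R4 = 65400 Ω as a load on stage 1's tap.
Stage 1's lower leg becomes R2‖(R3+R4) = 328.3 Ω, so V_mid = 12.5 × 328.3/1318 = 3.113 V.
Stage 2 is itself unloaded: V_out = V_mid × R4/(R3+R4) = 3.113 × 62100/65400 = 2.96 V.

V_out ≈ 2.96 V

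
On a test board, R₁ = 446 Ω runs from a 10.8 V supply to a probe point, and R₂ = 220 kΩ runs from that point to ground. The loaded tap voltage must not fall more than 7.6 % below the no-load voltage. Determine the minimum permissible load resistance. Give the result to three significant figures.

Output resistance R_th = R₁‖R₂ = (446 × 220000)/220400 = 445.1 Ω.
The fractional drop is R_th/(R_th + R_L); requiring this ≤ 0.0760 gives R_L ≥ R_th(1/0.0760 − 1) = 445.1 × 12.16 = 5.41 kΩ.

R_L(min) ≈ 5.41 kΩ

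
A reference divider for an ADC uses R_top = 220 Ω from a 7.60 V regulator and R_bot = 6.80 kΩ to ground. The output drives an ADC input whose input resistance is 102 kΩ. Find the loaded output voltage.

V_out ≈ 7.35 V

The load sits in parallel with R_bot: R_bot‖R_L = (6800 × 102000) / (6800 + 102000) = 6375 Ω.
V_out = 7.60 × 6375 / (220 + 6375) = 7.60 × 6375/6595 = 7.35 V.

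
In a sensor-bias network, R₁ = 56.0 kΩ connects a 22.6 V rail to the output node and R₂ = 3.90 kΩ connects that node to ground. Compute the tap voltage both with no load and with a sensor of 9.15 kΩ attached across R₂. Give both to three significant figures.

Unloaded: 1.47 V; loaded: 1.05 V

Open-circuit: V = 22.6 × 3.90/(56.0 + 3.90) = 1.47 V.
With the load, R₂ becomes R₂‖R_L = 2.734 kΩ, so V = 22.6 × 2.734/58.73 = 1.05 V.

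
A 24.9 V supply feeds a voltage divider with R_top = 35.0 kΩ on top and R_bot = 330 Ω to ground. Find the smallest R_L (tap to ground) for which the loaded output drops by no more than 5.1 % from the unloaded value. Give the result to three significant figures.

R_L(min) ≈ 6.08 kΩ

Output resistance R_th = R_top‖R_bot = (35000 × 330)/35330 = 326.9 Ω.
The fractional drop is R_th/(R_th + R_L); requiring this ≤ 0.0510 gives R_L ≥ R_th(1/0.0510 − 1) = 326.9 × 18.61 = 6.08 kΩ.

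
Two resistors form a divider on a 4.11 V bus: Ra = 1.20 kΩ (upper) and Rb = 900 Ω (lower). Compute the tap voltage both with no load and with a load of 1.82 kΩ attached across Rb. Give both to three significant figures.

Unloaded: 1.76 V; loaded: 1.37 V

Open-circuit: V = 4.11 × 900/(1200 + 900) = 1.76 V.
With the load, Rb becomes Rb‖R_L = 602.2 Ω, so V = 4.11 × 602.2/1802 = 1.37 V.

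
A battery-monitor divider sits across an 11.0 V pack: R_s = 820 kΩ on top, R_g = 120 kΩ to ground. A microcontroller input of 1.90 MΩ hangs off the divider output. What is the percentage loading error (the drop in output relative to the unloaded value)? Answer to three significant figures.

5.22 %

The divider's output (Thévenin) resistance is R_s‖R_g = 104.7 kΩ.
Fractional drop under load = R_th/(R_th + R_L) = 104.7 / (104.7 + 1900) = 0.05222.
So the output falls by 5.22 %.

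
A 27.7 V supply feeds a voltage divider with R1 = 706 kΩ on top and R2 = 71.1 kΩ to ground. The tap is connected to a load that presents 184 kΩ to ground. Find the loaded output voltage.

V_out ≈ 1.88 V

The load sits in parallel with R2: R2‖R_L = (71.1 × 184) / (71.1 + 184) = 51.28 kΩ.
V_out = 27.7 × 51.28 / (706 + 51.28) = 27.7 × 51.28/757.3 = 1.88 V.
(Unloaded it would have been 2.53 V.)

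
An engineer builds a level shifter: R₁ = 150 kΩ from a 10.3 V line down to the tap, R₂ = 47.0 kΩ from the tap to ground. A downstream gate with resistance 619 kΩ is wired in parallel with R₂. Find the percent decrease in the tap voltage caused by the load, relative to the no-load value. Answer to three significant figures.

5.47 %

The divider's output (Thévenin) resistance is R₁‖R₂ = 35.79 kΩ.
Fractional drop under load = R_th/(R_th + R_L) = 35.79 / (35.79 + 619) = 0.05465.
So the output falls by 5.47 %.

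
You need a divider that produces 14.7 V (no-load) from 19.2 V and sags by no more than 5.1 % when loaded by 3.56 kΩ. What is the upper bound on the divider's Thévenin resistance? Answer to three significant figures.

R_th ≤ 191 Ω

Loading drop = R_th/(R_th + R_L) ≤ 0.0510, so R_th ≤ R_L · ε/(1−ε) = 3.56 kΩ × 0.0510/0.9490 = 191 Ω.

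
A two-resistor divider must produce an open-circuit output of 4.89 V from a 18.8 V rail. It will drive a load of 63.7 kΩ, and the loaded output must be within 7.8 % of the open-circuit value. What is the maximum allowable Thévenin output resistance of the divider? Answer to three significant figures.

Loading drop = R_th/(R_th + R_L) ≤ 0.0780, so R_th ≤ R_L · ε/(1−ε) = 63.7 kΩ × 0.0780/0.9220 = 5.39 kΩ.
(Any R1, R2 with R2/(R1+R2) = 0.260 and R1‖R2 ≤ 5.39 kΩ will meet the spec.)

R_th ≤ 5.39 kΩ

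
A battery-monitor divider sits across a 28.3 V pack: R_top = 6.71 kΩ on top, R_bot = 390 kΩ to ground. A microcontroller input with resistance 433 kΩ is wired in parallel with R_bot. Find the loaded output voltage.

The load sits in parallel with R_bot: R_bot‖R_L = (390 × 433) / (390 + 433) = 205.2 kΩ.
V_out = 28.3 × 205.2 / (6.71 + 205.2) = 28.3 × 205.2/211.9 = 27.4 V.

V_out ≈ 27.4 V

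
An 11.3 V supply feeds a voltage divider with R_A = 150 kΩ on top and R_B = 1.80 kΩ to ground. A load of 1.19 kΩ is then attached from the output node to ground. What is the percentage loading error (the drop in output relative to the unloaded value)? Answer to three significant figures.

The divider's output (Thévenin) resistance is R_A‖R_B = 1.779 kΩ.
Fractional drop under load = R_th/(R_th + R_L) = 1.779 / (1.779 + 1.19) = 0.5991.
So the output falls by 59.9 %.

59.9 %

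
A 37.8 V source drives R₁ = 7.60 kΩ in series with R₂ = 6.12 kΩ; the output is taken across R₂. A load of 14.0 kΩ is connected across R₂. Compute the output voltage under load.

V_out ≈ 13.6 V

The load sits in parallel with R₂: R₂‖R_L = (6.12 × 14.0) / (6.12 + 14.0) = 4.258 kΩ.
V_out = 37.8 × 4.258 / (7.60 + 4.258) = 37.8 × 4.258/11.86 = 13.6 V.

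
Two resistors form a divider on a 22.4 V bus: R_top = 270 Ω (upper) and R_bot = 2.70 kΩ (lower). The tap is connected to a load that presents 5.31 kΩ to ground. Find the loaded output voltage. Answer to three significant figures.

The load sits in parallel with R_bot: R_bot‖R_L = (2700 × 5310) / (2700 + 5310) = 1790 Ω.
V_out = 22.4 × 1790 / (270 + 1790) = 22.4 × 1790/2060 = 19.5 V.
(Unloaded it would have been 20.4 V.)

V_out ≈ 19.5 V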